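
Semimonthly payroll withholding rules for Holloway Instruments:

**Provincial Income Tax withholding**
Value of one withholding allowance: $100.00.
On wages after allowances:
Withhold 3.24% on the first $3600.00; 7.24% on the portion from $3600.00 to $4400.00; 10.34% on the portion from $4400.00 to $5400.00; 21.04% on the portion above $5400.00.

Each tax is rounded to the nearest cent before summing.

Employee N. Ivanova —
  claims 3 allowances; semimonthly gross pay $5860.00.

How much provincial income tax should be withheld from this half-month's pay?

Provincial Income Tax: taxable = $5860.00 − 3×$100.00 = $5560.00
  $277.96 + 21.04% × ($5560.00 − $5400.00) = $277.96 + 21.04% × $160.00 = $311.62

$311.62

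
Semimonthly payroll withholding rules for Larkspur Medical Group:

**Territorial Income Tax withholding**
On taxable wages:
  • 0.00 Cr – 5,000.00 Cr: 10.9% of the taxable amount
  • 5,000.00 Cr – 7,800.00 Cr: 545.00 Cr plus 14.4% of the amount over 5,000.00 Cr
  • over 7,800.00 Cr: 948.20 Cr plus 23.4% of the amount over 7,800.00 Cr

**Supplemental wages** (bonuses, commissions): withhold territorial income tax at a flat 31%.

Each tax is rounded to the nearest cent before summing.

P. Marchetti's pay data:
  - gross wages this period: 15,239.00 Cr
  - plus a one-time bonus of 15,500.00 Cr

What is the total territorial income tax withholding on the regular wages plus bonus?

Territorial Income Tax: taxable = 15,239.00 Cr
  948.20 Cr + 23.4% × (15,239.00 Cr − 7,800.00 Cr) = 948.20 Cr + 23.4% × 7,439.00 Cr = 2,688.93 Cr
Supplemental (31% flat on bonus): 31% × 15,500.00 Cr = 4,805.00 Cr
Total territorial income tax: 2,688.93 Cr + 4,805.00 Cr = 7,493.93 Cr

7,493.93 Cr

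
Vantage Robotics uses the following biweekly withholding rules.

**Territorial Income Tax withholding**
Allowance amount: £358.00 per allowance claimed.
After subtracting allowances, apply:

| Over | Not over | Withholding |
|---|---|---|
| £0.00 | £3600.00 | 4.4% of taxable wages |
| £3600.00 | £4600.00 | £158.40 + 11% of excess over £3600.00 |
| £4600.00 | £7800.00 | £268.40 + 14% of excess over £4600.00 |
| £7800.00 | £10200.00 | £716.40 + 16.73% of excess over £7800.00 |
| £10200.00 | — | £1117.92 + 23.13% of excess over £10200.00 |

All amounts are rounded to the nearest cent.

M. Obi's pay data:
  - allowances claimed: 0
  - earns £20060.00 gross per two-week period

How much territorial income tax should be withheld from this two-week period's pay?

Territorial Income Tax: taxable = £20060.00
  £1117.92 + 23.13% × (£20060.00 − £10200.00) = £1117.92 + 23.13% × £9860.00 = £3398.54

£3398.54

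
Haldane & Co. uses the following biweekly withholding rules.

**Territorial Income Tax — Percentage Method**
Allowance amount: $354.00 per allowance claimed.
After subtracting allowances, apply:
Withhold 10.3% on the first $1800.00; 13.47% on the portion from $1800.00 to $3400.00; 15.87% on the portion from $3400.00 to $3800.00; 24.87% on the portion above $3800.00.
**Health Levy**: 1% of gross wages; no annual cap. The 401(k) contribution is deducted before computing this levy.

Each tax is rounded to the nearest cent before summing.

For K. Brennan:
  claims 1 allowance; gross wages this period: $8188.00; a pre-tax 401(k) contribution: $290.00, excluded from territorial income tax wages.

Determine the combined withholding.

$1474.51

Territorial Income Tax: taxable = $8188.00 − $290.00 − 1×$354.00 = $7544.00
  $464.40 + 24.87% × ($7544.00 − $3800.00) = $464.40 + 24.87% × $3744.00 = $1395.53
Health Levy: 1% × $7898.00 = $78.98
Total: $1395.53 + $78.98 = $1474.51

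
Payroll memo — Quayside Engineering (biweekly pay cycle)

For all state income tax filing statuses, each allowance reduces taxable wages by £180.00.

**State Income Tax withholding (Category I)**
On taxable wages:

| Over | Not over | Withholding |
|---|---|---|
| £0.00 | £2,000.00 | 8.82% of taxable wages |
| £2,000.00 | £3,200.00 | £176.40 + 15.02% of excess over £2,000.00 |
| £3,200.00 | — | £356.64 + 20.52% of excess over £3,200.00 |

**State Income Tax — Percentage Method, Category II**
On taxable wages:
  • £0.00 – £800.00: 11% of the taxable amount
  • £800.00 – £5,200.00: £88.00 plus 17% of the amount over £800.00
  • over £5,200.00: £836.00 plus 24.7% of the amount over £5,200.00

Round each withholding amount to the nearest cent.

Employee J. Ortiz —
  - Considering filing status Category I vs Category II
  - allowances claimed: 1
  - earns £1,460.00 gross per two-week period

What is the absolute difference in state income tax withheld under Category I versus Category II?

State Income Tax (Category I): taxable = £1,460.00 − 1×£180.00 = £1,280.00
  8.82% × £1,280.00 = £112.90
State Income Tax (Category II): taxable = £1,460.00 − 1×£180.00 = £1,280.00
  £88.00 + 17% × (£1,280.00 − £800.00) = £88.00 + 17% × £480.00 = £169.60
Difference: |£112.90 − £169.60| = £56.70 (higher under Category II)

£56.70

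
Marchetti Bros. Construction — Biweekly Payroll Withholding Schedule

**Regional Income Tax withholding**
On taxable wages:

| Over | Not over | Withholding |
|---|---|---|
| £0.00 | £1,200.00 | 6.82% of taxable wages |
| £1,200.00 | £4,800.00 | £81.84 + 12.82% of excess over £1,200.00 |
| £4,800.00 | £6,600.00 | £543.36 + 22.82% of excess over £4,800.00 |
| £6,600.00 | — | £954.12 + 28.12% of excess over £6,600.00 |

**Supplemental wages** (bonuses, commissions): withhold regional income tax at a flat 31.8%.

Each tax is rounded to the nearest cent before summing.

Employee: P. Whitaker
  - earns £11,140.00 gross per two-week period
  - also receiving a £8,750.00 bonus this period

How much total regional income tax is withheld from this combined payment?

Regional Income Tax: taxable = £11,140.00
  £954.12 + 28.12% × (£11,140.00 − £6,600.00) = £954.12 + 28.12% × £4,540.00 = £2,230.77
Supplemental (31.8% flat on bonus): 31.8% × £8,750.00 = £2,782.50
Total regional income tax: £2,230.77 + £2,782.50 = £5,013.27

£5,013.27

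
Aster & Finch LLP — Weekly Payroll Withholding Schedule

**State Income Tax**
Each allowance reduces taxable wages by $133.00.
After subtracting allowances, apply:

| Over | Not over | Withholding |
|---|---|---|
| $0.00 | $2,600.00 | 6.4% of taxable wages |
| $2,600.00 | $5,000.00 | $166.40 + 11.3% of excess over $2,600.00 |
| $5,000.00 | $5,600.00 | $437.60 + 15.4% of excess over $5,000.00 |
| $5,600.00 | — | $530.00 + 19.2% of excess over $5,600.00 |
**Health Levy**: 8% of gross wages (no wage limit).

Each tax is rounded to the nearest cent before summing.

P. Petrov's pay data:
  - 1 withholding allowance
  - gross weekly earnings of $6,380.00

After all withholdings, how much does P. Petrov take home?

State Income Tax: taxable = $6,380.00 − 1×$133.00 = $6,247.00
  $530.00 + 19.2% × ($6,247.00 − $5,600.00) = $530.00 + 19.2% × $647.00 = $654.22
Health Levy: 8% × $6,380.00 = $510.40
Total withheld: $654.22 + $510.40 = $1,164.62
Net pay: $6,380.00 − $1,164.62 = $5,215.38

$5,215.38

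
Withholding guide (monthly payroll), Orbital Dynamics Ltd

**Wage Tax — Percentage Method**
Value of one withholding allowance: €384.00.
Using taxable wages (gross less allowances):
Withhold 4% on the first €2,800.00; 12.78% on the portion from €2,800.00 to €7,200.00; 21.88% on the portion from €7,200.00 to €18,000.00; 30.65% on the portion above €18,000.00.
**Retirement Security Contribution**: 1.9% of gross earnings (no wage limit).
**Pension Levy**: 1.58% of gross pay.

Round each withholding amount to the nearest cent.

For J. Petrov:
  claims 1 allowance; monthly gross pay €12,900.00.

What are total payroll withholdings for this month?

Wage Tax: taxable = €12,900.00 − 1×€384.00 = €12,516.00
  €674.32 + 21.88% × (€12,516.00 − €7,200.00) = €674.32 + 21.88% × €5,316.00 = €1,837.46
Retirement Security Contribution: 1.9% × €12,900.00 = €245.10
Pension Levy: 1.58% × €12,900.00 = €203.82
Total: €1,837.46 + €245.10 + €203.82 = €2,286.38

€2,286.38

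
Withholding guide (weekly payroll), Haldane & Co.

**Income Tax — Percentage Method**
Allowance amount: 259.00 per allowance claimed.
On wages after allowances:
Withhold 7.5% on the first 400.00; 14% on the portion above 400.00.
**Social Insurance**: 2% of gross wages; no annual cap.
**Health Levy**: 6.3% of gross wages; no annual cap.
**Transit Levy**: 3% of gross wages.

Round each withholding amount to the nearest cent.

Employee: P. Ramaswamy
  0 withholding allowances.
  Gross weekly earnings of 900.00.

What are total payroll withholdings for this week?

201.70

Income Tax: taxable = 900.00
  30.00 + 14% × (900.00 − 400.00) = 30.00 + 14% × 500.00 = 100.00
Social Insurance: 2% × 900.00 = 18.00
Health Levy: 6.3% × 900.00 = 56.70
Transit Levy: 3% × 900.00 = 27.00
Total: 100.00 + 18.00 + 56.70 + 27.00 = 201.70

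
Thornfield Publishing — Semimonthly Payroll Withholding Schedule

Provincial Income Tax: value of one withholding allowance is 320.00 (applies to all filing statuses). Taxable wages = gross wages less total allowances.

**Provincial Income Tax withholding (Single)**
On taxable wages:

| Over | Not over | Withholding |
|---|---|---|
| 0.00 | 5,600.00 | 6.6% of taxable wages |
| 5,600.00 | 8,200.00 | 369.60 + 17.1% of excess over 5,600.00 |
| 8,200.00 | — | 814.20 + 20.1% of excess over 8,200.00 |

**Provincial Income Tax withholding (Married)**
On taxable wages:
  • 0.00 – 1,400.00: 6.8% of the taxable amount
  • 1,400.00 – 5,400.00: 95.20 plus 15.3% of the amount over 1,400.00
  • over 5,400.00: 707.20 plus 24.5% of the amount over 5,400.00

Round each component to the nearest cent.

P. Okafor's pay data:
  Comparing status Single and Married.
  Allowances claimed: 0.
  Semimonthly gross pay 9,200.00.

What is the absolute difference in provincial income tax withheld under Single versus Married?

Provincial Income Tax (Single): taxable = 9,200.00
  814.20 + 20.1% × (9,200.00 − 8,200.00) = 814.20 + 20.1% × 1,000.00 = 1,015.20
Provincial Income Tax (Married): taxable = 9,200.00
  707.20 + 24.5% × (9,200.00 − 5,400.00) = 707.20 + 24.5% × 3,800.00 = 1,638.20
Difference: |1,015.20 − 1,638.20| = 623.00 (higher under Married)

623.00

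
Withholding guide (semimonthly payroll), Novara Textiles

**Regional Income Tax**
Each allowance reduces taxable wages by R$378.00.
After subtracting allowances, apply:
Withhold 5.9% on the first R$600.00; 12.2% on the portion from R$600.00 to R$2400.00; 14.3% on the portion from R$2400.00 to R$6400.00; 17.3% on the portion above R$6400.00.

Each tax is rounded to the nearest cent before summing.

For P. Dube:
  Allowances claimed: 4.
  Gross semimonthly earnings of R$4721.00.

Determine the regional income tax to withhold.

Regional Income Tax: taxable = R$4721.00 − 4×R$378.00 = R$3209.00
  R$255.00 + 14.3% × (R$3209.00 − R$2400.00) = R$255.00 + 14.3% × R$809.00 = R$370.69

R$370.69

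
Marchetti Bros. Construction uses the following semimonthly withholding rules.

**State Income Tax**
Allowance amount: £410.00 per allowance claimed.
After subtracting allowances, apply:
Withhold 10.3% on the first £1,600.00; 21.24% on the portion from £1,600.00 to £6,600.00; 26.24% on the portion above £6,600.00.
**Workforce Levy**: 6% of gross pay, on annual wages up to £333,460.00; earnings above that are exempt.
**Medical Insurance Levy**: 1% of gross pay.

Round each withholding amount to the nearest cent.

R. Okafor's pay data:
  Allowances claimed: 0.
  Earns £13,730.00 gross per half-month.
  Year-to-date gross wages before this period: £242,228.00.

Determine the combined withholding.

State Income Tax: taxable = £13,730.00
  £1,226.80 + 26.24% × (£13,730.00 − £6,600.00) = £1,226.80 + 26.24% × £7,130.00 = £3,097.71
Workforce Levy: 6% × £13,730.00 = £823.80
Medical Insurance Levy: 1% × £13,730.00 = £137.30
Total: £3,097.71 + £823.80 + £137.30 = £4,058.81

£4,058.81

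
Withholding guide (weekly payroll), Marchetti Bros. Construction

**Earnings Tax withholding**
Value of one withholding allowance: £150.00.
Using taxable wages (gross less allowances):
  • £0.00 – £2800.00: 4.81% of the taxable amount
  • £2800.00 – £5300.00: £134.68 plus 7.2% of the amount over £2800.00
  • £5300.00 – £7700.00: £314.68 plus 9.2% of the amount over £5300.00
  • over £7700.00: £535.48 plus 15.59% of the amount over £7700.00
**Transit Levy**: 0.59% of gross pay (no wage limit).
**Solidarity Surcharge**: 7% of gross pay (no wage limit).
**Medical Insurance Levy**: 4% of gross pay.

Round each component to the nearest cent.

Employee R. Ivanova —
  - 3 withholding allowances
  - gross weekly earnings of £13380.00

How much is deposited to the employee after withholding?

£10478.42

Earnings Tax: taxable = £13380.00 − 3×£150.00 = £12930.00
  £535.48 + 15.59% × (£12930.00 − £7700.00) = £535.48 + 15.59% × £5230.00 = £1350.84
Transit Levy: 0.59% × £13380.00 = £78.94
Solidarity Surcharge: 7% × £13380.00 = £936.60
Medical Insurance Levy: 4% × £13380.00 = £535.20
Total withheld: £1350.84 + £78.94 + £936.60 + £535.20 = £2901.58
Net pay: £13380.00 − £2901.58 = £10478.42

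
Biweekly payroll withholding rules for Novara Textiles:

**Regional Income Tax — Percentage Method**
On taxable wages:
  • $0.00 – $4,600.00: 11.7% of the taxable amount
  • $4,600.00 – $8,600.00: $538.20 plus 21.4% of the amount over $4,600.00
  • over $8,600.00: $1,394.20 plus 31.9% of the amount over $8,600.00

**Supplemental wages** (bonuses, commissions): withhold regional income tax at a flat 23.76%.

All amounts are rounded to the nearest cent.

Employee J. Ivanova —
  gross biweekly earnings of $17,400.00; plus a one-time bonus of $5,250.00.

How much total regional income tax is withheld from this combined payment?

$5,448.80

Regional Income Tax: taxable = $17,400.00
  $1,394.20 + 31.9% × ($17,400.00 − $8,600.00) = $1,394.20 + 31.9% × $8,800.00 = $4,201.40
Supplemental (23.76% flat on bonus): 23.76% × $5,250.00 = $1,247.40
Total regional income tax: $4,201.40 + $1,247.40 = $5,448.80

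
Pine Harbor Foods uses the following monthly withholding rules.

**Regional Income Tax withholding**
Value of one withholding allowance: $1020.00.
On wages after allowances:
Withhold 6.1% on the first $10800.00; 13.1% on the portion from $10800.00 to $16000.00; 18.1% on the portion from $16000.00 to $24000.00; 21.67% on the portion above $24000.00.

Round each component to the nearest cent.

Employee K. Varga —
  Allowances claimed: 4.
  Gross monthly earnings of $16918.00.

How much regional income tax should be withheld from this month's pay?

$925.78

Regional Income Tax: taxable = $16918.00 − 4×$1020.00 = $12838.00
  $658.80 + 13.1% × ($12838.00 − $10800.00) = $658.80 + 13.1% × $2038.00 = $925.78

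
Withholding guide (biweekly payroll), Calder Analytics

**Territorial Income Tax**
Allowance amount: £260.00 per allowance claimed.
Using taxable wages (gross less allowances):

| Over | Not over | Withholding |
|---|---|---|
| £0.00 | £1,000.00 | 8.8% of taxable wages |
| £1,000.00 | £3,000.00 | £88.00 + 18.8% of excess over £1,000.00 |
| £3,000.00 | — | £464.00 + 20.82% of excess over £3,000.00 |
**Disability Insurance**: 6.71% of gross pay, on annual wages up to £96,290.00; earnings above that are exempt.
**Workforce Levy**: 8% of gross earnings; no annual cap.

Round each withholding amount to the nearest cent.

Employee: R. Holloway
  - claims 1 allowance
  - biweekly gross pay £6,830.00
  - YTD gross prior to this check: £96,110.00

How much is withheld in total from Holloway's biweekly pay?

£1,765.75

Territorial Income Tax: taxable = £6,830.00 − 1×£260.00 = £6,570.00
  £464.00 + 20.82% × (£6,570.00 − £3,000.00) = £464.00 + 20.82% × £3,570.00 = £1,207.27
Disability Insurance: cap £96,290.00 − YTD £96,110.00 = £180.00 subject; 6.71% × £180.00 = £12.08
Workforce Levy: 8% × £6,830.00 = £546.40
Total: £1,207.27 + £12.08 + £546.40 = £1,765.75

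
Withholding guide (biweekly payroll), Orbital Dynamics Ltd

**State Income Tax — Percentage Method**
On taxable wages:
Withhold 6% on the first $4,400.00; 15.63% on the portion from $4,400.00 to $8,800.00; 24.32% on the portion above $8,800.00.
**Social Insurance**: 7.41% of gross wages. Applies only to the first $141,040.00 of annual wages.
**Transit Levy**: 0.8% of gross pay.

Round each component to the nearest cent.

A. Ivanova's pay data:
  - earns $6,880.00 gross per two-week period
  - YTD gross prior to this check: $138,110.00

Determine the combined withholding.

State Income Tax: taxable = $6,880.00
  $264.00 + 15.63% × ($6,880.00 − $4,400.00) = $264.00 + 15.63% × $2,480.00 = $651.62
Social Insurance: cap $141,040.00 − YTD $138,110.00 = $2,930.00 subject; 7.41% × $2,930.00 = $217.11
Transit Levy: 0.8% × $6,880.00 = $55.04
Total: $651.62 + $217.11 + $55.04 = $923.77

$923.77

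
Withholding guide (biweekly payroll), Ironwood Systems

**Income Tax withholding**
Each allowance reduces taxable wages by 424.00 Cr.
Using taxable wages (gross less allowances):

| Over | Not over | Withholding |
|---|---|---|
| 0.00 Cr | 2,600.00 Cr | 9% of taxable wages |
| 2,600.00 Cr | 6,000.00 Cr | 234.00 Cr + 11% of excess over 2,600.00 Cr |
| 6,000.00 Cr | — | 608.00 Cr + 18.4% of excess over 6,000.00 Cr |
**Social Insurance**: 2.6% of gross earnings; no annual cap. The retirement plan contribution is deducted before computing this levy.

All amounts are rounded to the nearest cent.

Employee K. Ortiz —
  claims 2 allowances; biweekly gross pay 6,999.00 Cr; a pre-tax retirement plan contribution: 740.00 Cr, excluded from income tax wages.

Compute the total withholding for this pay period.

Income Tax: taxable = 6,999.00 Cr − 740.00 Cr − 2×424.00 Cr = 5,411.00 Cr
  234.00 Cr + 11% × (5,411.00 Cr − 2,600.00 Cr) = 234.00 Cr + 11% × 2,811.00 Cr = 543.21 Cr
Social Insurance: 2.6% × 6,259.00 Cr = 162.73 Cr
Total: 543.21 Cr + 162.73 Cr = 705.94 Cr

705.94 Cr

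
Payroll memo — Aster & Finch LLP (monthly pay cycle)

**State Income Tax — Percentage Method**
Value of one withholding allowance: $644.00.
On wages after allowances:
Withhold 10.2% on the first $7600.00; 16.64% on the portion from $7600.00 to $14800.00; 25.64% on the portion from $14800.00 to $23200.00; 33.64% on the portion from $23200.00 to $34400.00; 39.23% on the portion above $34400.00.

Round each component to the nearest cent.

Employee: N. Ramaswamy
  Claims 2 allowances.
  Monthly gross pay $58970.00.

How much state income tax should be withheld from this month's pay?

State Income Tax: taxable = $58970.00 − 2×$644.00 = $57682.00
  $7894.72 + 39.23% × ($57682.00 − $34400.00) = $7894.72 + 39.23% × $23282.00 = $17028.25

$17028.25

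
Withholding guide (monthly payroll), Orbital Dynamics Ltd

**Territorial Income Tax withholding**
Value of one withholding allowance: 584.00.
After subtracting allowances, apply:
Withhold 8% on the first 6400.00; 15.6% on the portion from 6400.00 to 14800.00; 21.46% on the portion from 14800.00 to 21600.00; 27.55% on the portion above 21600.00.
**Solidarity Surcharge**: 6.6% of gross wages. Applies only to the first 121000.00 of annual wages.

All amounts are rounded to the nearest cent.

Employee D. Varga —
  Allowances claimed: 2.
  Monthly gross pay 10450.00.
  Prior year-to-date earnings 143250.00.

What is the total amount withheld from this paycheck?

Territorial Income Tax: taxable = 10450.00 − 2×584.00 = 9282.00
  512.00 + 15.6% × (9282.00 − 6400.00) = 512.00 + 15.6% × 2882.00 = 961.59
Solidarity Surcharge: YTD 143250.00 ≥ cap 121000.00 → 0.00
Total: 961.59 + 0.00 = 961.59

961.59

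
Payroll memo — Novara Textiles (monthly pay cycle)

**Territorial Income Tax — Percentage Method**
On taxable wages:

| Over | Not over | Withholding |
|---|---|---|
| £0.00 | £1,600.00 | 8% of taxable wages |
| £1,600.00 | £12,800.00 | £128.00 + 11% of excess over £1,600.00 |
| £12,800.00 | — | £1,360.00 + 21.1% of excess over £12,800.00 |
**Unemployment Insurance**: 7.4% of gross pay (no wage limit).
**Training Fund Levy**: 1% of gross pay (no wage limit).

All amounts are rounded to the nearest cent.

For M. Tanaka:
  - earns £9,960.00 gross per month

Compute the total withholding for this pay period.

£1,884.24

Territorial Income Tax: taxable = £9,960.00
  £128.00 + 11% × (£9,960.00 − £1,600.00) = £128.00 + 11% × £8,360.00 = £1,047.60
Unemployment Insurance: 7.4% × £9,960.00 = £737.04
Training Fund Levy: 1% × £9,960.00 = £99.60
Total: £1,047.60 + £737.04 + £99.60 = £1,884.24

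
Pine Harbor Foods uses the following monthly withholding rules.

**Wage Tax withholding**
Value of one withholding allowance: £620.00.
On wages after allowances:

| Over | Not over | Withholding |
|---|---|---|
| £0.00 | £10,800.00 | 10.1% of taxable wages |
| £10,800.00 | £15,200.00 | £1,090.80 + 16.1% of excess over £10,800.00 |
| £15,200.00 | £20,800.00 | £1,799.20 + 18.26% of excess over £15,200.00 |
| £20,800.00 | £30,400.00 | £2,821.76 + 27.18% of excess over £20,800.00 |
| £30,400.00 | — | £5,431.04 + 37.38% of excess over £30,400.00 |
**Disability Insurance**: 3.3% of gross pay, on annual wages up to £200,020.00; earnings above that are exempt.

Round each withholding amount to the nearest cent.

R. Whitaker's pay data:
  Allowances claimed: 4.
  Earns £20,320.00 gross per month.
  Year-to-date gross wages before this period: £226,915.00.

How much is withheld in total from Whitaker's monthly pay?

Wage Tax: taxable = £20,320.00 − 4×£620.00 = £17,840.00
  £1,799.20 + 18.26% × (£17,840.00 − £15,200.00) = £1,799.20 + 18.26% × £2,640.00 = £2,281.26
Disability Insurance: YTD £226,915.00 ≥ cap £200,020.00 → £0.00
Total: £2,281.26 + £0.00 = £2,281.26

£2,281.26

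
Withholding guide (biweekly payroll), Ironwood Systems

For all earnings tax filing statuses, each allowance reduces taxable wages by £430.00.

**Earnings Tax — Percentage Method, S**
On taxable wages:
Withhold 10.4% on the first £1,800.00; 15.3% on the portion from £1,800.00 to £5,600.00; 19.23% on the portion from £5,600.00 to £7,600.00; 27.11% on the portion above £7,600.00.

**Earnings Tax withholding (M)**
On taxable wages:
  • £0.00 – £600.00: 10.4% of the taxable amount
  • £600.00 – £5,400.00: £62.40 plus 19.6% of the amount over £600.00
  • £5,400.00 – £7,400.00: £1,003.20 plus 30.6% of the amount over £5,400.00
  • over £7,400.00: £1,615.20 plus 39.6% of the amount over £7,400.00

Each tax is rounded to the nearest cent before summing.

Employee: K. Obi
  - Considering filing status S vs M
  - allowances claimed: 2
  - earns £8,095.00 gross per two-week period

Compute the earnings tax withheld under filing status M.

Earnings Tax (M): taxable = £8,095.00 − 2×£430.00 = £7,235.00
  £1,003.20 + 30.6% × (£7,235.00 − £5,400.00) = £1,003.20 + 30.6% × £1,835.00 = £1,564.71

£1,564.71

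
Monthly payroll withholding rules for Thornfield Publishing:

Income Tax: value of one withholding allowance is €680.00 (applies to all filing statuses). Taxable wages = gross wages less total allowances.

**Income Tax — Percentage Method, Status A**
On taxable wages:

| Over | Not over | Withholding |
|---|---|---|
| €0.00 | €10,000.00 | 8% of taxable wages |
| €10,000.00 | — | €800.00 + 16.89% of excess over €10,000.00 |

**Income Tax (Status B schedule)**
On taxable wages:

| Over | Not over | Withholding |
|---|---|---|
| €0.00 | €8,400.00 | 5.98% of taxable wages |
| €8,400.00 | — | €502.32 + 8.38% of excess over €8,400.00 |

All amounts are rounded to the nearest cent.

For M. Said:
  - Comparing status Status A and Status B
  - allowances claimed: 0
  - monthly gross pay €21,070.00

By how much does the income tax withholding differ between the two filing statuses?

€1,105.65

Income Tax (Status A): taxable = €21,070.00
  €800.00 + 16.89% × (€21,070.00 − €10,000.00) = €800.00 + 16.89% × €11,070.00 = €2,669.72
Income Tax (Status B): taxable = €21,070.00
  €502.32 + 8.38% × (€21,070.00 − €8,400.00) = €502.32 + 8.38% × €12,670.00 = €1,564.07
Difference: |€2,669.72 − €1,564.07| = €1,105.65 (higher under Status A)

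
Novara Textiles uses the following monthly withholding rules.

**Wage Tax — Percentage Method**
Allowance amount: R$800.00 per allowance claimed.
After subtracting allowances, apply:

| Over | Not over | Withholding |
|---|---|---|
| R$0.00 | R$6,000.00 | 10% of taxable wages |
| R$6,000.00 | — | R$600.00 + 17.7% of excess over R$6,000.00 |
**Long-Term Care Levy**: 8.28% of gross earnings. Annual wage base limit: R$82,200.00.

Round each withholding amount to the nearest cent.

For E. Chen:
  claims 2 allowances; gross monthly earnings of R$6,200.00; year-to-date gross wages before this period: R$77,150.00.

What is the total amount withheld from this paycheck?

R$878.14

Wage Tax: taxable = R$6,200.00 − 2×R$800.00 = R$4,600.00
  10% × R$4,600.00 = R$460.00
Long-Term Care Levy: cap R$82,200.00 − YTD R$77,150.00 = R$5,050.00 subject; 8.28% × R$5,050.00 = R$418.14
Total: R$460.00 + R$418.14 = R$878.14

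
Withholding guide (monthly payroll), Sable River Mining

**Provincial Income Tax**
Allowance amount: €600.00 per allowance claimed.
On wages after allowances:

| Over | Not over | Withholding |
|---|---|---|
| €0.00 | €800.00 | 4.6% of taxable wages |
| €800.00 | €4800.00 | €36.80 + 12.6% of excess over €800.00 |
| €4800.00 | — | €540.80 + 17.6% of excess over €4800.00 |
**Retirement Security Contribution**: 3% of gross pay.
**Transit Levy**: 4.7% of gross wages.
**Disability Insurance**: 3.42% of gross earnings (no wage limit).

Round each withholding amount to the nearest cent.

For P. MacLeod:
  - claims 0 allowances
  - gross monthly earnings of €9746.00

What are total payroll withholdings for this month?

€2495.05

Provincial Income Tax: taxable = €9746.00
  €540.80 + 17.6% × (€9746.00 − €4800.00) = €540.80 + 17.6% × €4946.00 = €1411.30
Retirement Security Contribution: 3% × €9746.00 = €292.38
Transit Levy: 4.7% × €9746.00 = €458.06
Disability Insurance: 3.42% × €9746.00 = €333.31
Total: €1411.30 + €292.38 + €458.06 + €333.31 = €2495.05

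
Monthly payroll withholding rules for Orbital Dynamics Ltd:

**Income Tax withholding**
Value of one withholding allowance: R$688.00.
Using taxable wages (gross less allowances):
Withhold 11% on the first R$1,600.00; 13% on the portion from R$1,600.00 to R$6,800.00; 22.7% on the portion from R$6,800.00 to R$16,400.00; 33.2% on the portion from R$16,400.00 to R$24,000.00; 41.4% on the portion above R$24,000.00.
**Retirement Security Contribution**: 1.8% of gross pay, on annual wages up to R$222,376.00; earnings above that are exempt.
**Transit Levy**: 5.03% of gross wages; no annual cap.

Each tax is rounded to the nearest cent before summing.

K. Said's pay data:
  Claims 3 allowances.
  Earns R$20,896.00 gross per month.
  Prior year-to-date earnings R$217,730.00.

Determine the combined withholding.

R$4,973.32

Income Tax: taxable = R$20,896.00 − 3×R$688.00 = R$18,832.00
  R$3,031.20 + 33.2% × (R$18,832.00 − R$16,400.00) = R$3,031.20 + 33.2% × R$2,432.00 = R$3,838.62
Retirement Security Contribution: cap R$222,376.00 − YTD R$217,730.00 = R$4,646.00 subject; 1.8% × R$4,646.00 = R$83.63
Transit Levy: 5.03% × R$20,896.00 = R$1,051.07
Total: R$3,838.62 + R$83.63 + R$1,051.07 = R$4,973.32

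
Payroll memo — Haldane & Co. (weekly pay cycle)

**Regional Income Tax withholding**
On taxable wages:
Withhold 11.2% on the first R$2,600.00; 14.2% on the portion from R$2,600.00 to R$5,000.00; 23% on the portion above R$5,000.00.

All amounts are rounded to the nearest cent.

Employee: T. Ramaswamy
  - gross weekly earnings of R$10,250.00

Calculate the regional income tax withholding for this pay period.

R$1,839.50

Regional Income Tax: taxable = R$10,250.00
  R$632.00 + 23% × (R$10,250.00 − R$5,000.00) = R$632.00 + 23% × R$5,250.00 = R$1,839.50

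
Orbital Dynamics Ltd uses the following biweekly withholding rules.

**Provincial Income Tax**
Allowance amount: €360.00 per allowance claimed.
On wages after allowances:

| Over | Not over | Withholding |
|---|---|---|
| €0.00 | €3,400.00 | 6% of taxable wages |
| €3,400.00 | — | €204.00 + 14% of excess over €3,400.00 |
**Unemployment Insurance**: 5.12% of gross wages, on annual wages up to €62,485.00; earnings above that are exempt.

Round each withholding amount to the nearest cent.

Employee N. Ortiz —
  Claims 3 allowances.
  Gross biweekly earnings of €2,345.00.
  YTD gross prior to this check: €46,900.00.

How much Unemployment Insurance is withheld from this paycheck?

€120.06

Unemployment Insurance: 5.12% × €2,345.00 = €120.06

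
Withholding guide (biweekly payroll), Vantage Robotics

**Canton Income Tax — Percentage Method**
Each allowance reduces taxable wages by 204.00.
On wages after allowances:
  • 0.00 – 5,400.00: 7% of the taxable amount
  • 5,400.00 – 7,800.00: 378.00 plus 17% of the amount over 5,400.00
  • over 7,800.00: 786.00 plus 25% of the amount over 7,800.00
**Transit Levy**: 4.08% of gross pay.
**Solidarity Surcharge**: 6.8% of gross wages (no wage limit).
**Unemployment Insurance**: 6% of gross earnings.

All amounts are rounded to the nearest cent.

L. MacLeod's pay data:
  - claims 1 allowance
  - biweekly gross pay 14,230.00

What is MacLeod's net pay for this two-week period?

9,485.48

Canton Income Tax: taxable = 14,230.00 − 1×204.00 = 14,026.00
  786.00 + 25% × (14,026.00 − 7,800.00) = 786.00 + 25% × 6,226.00 = 2,342.50
Transit Levy: 4.08% × 14,230.00 = 580.58
Solidarity Surcharge: 6.8% × 14,230.00 = 967.64
Unemployment Insurance: 6% × 14,230.00 = 853.80
Total withheld: 2,342.50 + 580.58 + 967.64 + 853.80 = 4,744.52
Net pay: 14,230.00 − 4,744.52 = 9,485.48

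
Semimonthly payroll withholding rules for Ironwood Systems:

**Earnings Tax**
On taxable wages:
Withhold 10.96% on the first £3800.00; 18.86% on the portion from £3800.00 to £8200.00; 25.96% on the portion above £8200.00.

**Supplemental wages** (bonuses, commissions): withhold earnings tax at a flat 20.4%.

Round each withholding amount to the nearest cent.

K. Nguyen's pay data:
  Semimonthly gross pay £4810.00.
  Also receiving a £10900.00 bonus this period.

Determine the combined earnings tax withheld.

Earnings Tax: taxable = £4810.00
  £416.48 + 18.86% × (£4810.00 − £3800.00) = £416.48 + 18.86% × £1010.00 = £606.97
Supplemental (20.4% flat on bonus): 20.4% × £10900.00 = £2223.60
Total earnings tax: £606.97 + £2223.60 = £2830.57

£2830.57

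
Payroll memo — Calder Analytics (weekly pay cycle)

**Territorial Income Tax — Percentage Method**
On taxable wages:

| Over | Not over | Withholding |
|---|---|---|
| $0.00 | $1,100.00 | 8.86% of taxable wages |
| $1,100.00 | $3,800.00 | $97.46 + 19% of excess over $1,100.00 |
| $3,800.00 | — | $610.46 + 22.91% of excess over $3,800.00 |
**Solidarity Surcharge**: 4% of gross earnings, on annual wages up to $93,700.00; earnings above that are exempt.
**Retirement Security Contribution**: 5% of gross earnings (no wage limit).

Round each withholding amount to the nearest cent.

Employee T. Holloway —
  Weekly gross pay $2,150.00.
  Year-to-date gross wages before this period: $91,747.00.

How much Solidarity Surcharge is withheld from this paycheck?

Solidarity Surcharge: cap $93,700.00 − YTD $91,747.00 = $1,953.00 subject; 4% × $1,953.00 = $78.12

$78.12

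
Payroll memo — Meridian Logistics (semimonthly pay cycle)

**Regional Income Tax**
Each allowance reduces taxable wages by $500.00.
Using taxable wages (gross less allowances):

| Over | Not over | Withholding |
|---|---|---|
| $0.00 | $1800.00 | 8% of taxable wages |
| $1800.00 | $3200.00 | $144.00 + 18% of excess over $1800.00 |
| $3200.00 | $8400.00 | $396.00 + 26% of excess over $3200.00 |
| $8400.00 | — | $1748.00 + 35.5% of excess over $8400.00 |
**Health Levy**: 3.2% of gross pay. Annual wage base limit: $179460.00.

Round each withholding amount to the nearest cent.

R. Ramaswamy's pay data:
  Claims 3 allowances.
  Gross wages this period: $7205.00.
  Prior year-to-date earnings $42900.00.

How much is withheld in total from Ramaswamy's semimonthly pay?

$1277.86

Regional Income Tax: taxable = $7205.00 − 3×$500.00 = $5705.00
  $396.00 + 26% × ($5705.00 − $3200.00) = $396.00 + 26% × $2505.00 = $1047.30
Health Levy: 3.2% × $7205.00 = $230.56
Total: $1047.30 + $230.56 = $1277.86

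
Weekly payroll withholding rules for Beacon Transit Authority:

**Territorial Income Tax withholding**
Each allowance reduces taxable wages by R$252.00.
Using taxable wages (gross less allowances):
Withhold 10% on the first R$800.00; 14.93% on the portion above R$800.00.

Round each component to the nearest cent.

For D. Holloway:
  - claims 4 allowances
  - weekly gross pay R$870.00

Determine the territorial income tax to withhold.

Territorial Income Tax: taxable = R$870.00 − 4×R$252.00 = R$-138.00
  Taxable ≤ 0 → R$0.00

R$0.00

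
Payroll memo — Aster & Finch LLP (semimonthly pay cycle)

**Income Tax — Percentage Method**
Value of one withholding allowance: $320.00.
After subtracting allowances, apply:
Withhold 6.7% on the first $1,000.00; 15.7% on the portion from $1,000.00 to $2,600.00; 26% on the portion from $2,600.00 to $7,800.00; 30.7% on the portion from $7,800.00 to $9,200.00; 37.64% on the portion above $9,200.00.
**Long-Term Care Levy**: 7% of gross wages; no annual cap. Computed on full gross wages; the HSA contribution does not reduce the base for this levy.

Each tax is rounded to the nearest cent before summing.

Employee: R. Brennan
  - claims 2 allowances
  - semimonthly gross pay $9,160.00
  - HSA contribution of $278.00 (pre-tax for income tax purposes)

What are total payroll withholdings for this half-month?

$2,447.09

Income Tax: taxable = $9,160.00 − $278.00 − 2×$320.00 = $8,242.00
  $1,670.20 + 30.7% × ($8,242.00 − $7,800.00) = $1,670.20 + 30.7% × $442.00 = $1,805.89
Long-Term Care Levy: 7% × $9,160.00 = $641.20
Total: $1,805.89 + $641.20 = $2,447.09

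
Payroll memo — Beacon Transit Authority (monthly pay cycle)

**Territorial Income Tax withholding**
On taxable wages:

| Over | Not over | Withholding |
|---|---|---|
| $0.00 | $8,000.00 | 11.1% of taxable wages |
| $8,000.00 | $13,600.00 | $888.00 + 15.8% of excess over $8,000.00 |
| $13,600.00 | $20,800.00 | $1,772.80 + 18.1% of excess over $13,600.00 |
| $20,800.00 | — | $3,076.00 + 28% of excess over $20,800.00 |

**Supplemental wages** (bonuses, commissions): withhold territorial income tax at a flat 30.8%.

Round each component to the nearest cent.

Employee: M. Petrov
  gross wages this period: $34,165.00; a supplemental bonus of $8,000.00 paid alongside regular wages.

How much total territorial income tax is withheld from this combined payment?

$9,282.20

Territorial Income Tax: taxable = $34,165.00
  $3,076.00 + 28% × ($34,165.00 − $20,800.00) = $3,076.00 + 28% × $13,365.00 = $6,818.20
Supplemental (30.8% flat on bonus): 30.8% × $8,000.00 = $2,464.00
Total territorial income tax: $6,818.20 + $2,464.00 = $9,282.20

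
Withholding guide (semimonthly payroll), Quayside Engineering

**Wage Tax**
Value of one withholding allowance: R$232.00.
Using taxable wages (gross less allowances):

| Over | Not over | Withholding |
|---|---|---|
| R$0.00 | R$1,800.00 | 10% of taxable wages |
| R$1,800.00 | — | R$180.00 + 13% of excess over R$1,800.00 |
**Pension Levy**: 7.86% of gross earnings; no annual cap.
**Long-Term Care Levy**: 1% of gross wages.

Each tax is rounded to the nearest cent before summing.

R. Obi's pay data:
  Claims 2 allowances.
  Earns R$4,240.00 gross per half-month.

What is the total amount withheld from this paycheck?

R$812.54

Wage Tax: taxable = R$4,240.00 − 2×R$232.00 = R$3,776.00
  R$180.00 + 13% × (R$3,776.00 − R$1,800.00) = R$180.00 + 13% × R$1,976.00 = R$436.88
Pension Levy: 7.86% × R$4,240.00 = R$333.26
Long-Term Care Levy: 1% × R$4,240.00 = R$42.40
Total: R$436.88 + R$333.26 + R$42.40 = R$812.54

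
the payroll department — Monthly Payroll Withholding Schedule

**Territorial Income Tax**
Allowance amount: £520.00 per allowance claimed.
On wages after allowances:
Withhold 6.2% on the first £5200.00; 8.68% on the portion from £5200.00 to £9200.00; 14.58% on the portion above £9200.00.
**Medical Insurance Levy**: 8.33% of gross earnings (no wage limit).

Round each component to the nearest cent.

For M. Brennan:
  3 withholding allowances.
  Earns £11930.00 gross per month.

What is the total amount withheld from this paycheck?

£1833.96

Territorial Income Tax: taxable = £11930.00 − 3×£520.00 = £10370.00
  £669.60 + 14.58% × (£10370.00 − £9200.00) = £669.60 + 14.58% × £1170.00 = £840.19
Medical Insurance Levy: 8.33% × £11930.00 = £993.77
Total: £840.19 + £993.77 = £1833.96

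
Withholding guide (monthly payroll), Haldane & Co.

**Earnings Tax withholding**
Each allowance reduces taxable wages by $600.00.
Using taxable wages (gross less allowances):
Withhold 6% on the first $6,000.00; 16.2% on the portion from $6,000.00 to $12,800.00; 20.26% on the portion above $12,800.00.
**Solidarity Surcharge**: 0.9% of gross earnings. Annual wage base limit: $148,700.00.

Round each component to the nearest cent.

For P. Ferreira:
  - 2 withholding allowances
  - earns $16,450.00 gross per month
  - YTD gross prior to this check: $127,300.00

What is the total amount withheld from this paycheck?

Earnings Tax: taxable = $16,450.00 − 2×$600.00 = $15,250.00
  $1,461.60 + 20.26% × ($15,250.00 − $12,800.00) = $1,461.60 + 20.26% × $2,450.00 = $1,957.97
Solidarity Surcharge: 0.9% × $16,450.00 = $148.05
Total: $1,957.97 + $148.05 = $2,106.02

$2,106.02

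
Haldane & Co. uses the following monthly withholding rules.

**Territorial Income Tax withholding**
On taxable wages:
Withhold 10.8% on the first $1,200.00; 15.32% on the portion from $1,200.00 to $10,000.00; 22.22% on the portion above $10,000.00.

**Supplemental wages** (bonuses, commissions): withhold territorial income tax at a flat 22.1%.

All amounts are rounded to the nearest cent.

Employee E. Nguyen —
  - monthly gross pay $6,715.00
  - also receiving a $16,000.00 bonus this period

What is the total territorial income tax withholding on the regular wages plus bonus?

Territorial Income Tax: taxable = $6,715.00
  $129.60 + 15.32% × ($6,715.00 − $1,200.00) = $129.60 + 15.32% × $5,515.00 = $974.50
Supplemental (22.1% flat on bonus): 22.1% × $16,000.00 = $3,536.00
Total territorial income tax: $974.50 + $3,536.00 = $4,510.50

$4,510.50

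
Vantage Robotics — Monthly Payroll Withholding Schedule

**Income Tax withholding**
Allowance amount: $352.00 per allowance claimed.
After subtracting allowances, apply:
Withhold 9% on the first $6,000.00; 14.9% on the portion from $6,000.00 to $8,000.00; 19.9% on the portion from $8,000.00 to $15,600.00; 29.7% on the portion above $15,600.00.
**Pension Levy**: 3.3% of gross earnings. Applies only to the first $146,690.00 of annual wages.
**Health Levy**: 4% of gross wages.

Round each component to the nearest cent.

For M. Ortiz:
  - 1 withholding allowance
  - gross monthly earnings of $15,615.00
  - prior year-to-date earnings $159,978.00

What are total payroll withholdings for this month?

$2,907.94

Income Tax: taxable = $15,615.00 − 1×$352.00 = $15,263.00
  $838.00 + 19.9% × ($15,263.00 − $8,000.00) = $838.00 + 19.9% × $7,263.00 = $2,283.34
Pension Levy: YTD $159,978.00 ≥ cap $146,690.00 → $0.00
Health Levy: 4% × $15,615.00 = $624.60
Total: $2,283.34 + $0.00 + $624.60 = $2,907.94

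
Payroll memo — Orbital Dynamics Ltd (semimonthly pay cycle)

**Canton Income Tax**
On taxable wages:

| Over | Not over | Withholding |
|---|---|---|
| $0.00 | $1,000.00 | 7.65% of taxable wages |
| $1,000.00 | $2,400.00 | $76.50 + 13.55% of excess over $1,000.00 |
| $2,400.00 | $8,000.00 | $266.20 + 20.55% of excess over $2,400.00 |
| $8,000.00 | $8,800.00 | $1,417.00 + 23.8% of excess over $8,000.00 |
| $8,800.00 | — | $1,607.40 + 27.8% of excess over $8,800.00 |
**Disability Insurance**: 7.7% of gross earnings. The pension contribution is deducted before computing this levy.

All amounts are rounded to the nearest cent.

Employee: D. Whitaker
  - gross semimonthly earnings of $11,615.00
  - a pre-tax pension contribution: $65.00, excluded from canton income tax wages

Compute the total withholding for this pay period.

Canton Income Tax: taxable = $11,615.00 − $65.00 = $11,550.00
  $1,607.40 + 27.8% × ($11,550.00 − $8,800.00) = $1,607.40 + 27.8% × $2,750.00 = $2,371.90
Disability Insurance: 7.7% × $11,550.00 = $889.35
Total: $2,371.90 + $889.35 = $3,261.25

$3,261.25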